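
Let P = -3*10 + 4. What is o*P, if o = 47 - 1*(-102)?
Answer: -3874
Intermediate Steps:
P = -26 (P = -30 + 4 = -26)
o = 149 (o = 47 + 102 = 149)
o*P = 149*(-26) = -3874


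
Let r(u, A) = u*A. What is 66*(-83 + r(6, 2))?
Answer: -4686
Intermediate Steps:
r(u, A) = A*u
66*(-83 + r(6, 2)) = 66*(-83 + 2*6) = 66*(-83 + 12) = 66*(-71) = -4686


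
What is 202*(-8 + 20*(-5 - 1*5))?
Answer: -42016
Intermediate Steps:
202*(-8 + 20*(-5 - 1*5)) = 202*(-8 + 20*(-5 - 5)) = 202*(-8 + 20*(-10)) = 202*(-8 - 200) = 202*(-208) = -42016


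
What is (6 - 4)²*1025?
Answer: 4100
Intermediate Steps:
(6 - 4)²*1025 = 2²*1025 = 4*1025 = 4100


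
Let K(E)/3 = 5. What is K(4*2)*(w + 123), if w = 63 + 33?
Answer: 3285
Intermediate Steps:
K(E) = 15 (K(E) = 3*5 = 15)
w = 96
K(4*2)*(w + 123) = 15*(96 + 123) = 15*219 = 3285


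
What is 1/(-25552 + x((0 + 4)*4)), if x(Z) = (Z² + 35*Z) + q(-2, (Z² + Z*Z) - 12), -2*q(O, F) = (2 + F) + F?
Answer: -1/25237 ≈ -3.9624e-5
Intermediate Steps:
q(O, F) = -1 - F (q(O, F) = -((2 + F) + F)/2 = -(2 + 2*F)/2 = -1 - F)
x(Z) = 11 - Z² + 35*Z (x(Z) = (Z² + 35*Z) + (-1 - ((Z² + Z*Z) - 12)) = (Z² + 35*Z) + (-1 - ((Z² + Z²) - 12)) = (Z² + 35*Z) + (-1 - (2*Z² - 12)) = (Z² + 35*Z) + (-1 - (-12 + 2*Z²)) = (Z² + 35*Z) + (-1 + (12 - 2*Z²)) = (Z² + 35*Z) + (11 - 2*Z²) = 11 - Z² + 35*Z)
1/(-25552 + x((0 + 4)*4)) = 1/(-25552 + (11 - ((0 + 4)*4)² + 35*((0 + 4)*4))) = 1/(-25552 + (11 - (4*4)² + 35*(4*4))) = 1/(-25552 + (11 - 1*16² + 35*16)) = 1/(-25552 + (11 - 1*256 + 560)) = 1/(-25552 + (11 - 256 + 560)) = 1/(-25552 + 315) = 1/(-25237) = -1/25237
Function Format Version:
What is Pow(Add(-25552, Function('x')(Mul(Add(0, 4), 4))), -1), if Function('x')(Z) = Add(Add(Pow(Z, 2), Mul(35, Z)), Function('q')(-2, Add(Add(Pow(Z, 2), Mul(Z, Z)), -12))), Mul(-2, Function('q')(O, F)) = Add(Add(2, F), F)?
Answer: Rational(-1, 25237) ≈ -3.9624e-5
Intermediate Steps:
Function('q')(O, F) = Add(-1, Mul(-1, F)) (Function('q')(O, F) = Mul(Rational(-1, 2), Add(Add(2, F), F)) = Mul(Rational(-1, 2), Add(2, Mul(2, F))) = Add(-1, Mul(-1, F)))
Function('x')(Z) = Add(11, Mul(-1, Pow(Z, 2)), Mul(35, Z)) (Function('x')(Z) = Add(Add(Pow(Z, 2), Mul(35, Z)), Add(-1, Mul(-1, Add(Add(Pow(Z, 2), Mul(Z, Z)), -12)))) = Add(Add(Pow(Z, 2), Mul(35, Z)), Add(-1, Mul(-1, Add(Add(Pow(Z, 2), Pow(Z, 2)), -12)))) = Add(Add(Pow(Z, 2), Mul(35, Z)), Add(-1, Mul(-1, Add(Mul(2, Pow(Z, 2)), -12)))) = Add(Add(Pow(Z, 2), Mul(35, Z)), Add(-1, Mul(-1, Add(-12, Mul(2, Pow(Z, 2)))))) = Add(Add(Pow(Z, 2), Mul(35, Z)), Add(-1, Add(12, Mul(-2, Pow(Z, 2))))) = Add(Add(Pow(Z, 2), Mul(35, Z)), Add(11, Mul(-2, Pow(Z, 2)))) = Add(11, Mul(-1, Pow(Z, 2)), Mul(35, Z)))
Pow(Add(-25552, Function('x')(Mul(Add(0, 4), 4))), -1) = Pow(Add(-25552, Add(11, Mul(-1, Pow(Mul(Add(0, 4), 4), 2)), Mul(35, Mul(Add(0, 4), 4)))), -1) = Pow(Add(-25552, Add(11, Mul(-1, Pow(Mul(4, 4), 2)), Mul(35, Mul(4, 4)))), -1) = Pow(Add(-25552, Add(11, Mul(-1, Pow(16, 2)), Mul(35, 16))), -1) = Pow(Add(-25552, Add(11, Mul(-1, 256), 560)), -1) = Pow(Add(-25552, Add(11, -256, 560)), -1) = Pow(Add(-25552, 315), -1) = Pow(-25237, -1) = Rational(-1, 25237)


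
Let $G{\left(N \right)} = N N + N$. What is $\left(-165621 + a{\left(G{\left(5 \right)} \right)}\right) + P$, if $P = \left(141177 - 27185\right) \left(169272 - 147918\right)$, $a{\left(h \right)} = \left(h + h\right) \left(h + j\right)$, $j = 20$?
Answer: $2434022547$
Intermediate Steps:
$G{\left(N \right)} = N + N^{2}$ ($G{\left(N \right)} = N^{2} + N = N + N^{2}$)
$a{\left(h \right)} = 2 h \left(20 + h\right)$ ($a{\left(h \right)} = \left(h + h\right) \left(h + 20\right) = 2 h \left(20 + h\right)$)
$P = 2434185168$ ($P = 113992 \cdot 21354 = 2434185168$)
$\left(-165621 + a{\left(G{\left(5 \right)} \right)}\right) + P = \left(-165621 + 2 \cdot 5 \left(1 + 5\right) \left(20 + 5 \left(1 + 5\right)\right)\right) + 2434185168 = \left(-165621 + 2 \cdot 5 \cdot 6 \left(20 + 5 \cdot 6\right)\right) + 2434185168 = \left(-165621 + 2 \cdot 30 \left(20 + 30\right)\right) + 2434185168 = \left(-165621 + 2 \cdot 30 \cdot 50\right) + 2434185168 = \left(-165621 + 3000\right) + 2434185168 = -162621 + 2434185168 = 2434022547$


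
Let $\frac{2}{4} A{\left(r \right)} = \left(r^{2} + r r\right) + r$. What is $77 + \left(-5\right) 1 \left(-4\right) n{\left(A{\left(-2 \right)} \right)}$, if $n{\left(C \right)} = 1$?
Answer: $97$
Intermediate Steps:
$A{\left(r \right)} = 2 r + 4 r^{2}$ ($A{\left(r \right)} = 2 \left(\left(r^{2} + r r\right) + r\right) = 2 \left(\left(r^{2} + r^{2}\right) + r\right) = 2 \left(2 r^{2} + r\right) = 2 \left(r + 2 r^{2}\right) = 2 r + 4 r^{2}$)
$77 + \left(-5\right) 1 \left(-4\right) n{\left(A{\left(-2 \right)} \right)} = 77 + \left(-5\right) 1 \left(-4\right) 1 = 77 + \left(-5\right) \left(-4\right) 1 = 77 + 20 \cdot 1 = 77 + 20 = 97$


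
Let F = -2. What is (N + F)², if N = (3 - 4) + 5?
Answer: 4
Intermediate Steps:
N = 4 (N = -1 + 5 = 4)
(N + F)² = (4 - 2)² = 2² = 4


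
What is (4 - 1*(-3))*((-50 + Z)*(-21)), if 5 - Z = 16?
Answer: 8967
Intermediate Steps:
Z = -11 (Z = 5 - 1*16 = 5 - 16 = -11)
(4 - 1*(-3))*((-50 + Z)*(-21)) = (4 - 1*(-3))*((-50 - 11)*(-21)) = (4 + 3)*(-61*(-21)) = 7*1281 = 8967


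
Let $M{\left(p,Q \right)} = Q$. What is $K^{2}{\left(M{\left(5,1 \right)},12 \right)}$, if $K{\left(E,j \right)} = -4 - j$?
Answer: $256$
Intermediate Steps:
$K^{2}{\left(M{\left(5,1 \right)},12 \right)} = \left(-4 - 12\right)^{2} = \left(-16\right)^{2} = 256$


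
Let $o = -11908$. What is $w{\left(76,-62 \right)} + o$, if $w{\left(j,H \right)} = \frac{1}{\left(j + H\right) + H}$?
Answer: $- \frac{571585}{48} \approx -11908.0$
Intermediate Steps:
$w{\left(j,H \right)} = \frac{1}{j + 2 H}$ ($w{\left(j,H \right)} = \frac{1}{\left(H + j\right) + H} = \frac{1}{j + 2 H}$)
$w{\left(76,-62 \right)} + o = \frac{1}{76 + 2 \left(-62\right)} - 11908 = \frac{1}{76 - 124} - 11908 = \frac{1}{-48} - 11908 = - \frac{1}{48} - 11908 = - \frac{571585}{48}$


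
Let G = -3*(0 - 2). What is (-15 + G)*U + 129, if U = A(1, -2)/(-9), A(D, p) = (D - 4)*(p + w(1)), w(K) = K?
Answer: 132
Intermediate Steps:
G = 6 (G = -3*(-2) = 6)
A(D, p) = (1 + p)*(-4 + D) (A(D, p) = (D - 4)*(p + 1) = (-4 + D)*(1 + p) = (1 + p)*(-4 + D))
U = -⅓ (U = (-4 + 1 - 4*(-2) + 1*(-2))/(-9) = (-4 + 1 + 8 - 2)*(-⅑) = 3*(-⅑) = -⅓ ≈ -0.33333)
(-15 + G)*U + 129 = (-15 + 6)*(-⅓) + 129 = -9*(-⅓) + 129 = 3 + 129 = 132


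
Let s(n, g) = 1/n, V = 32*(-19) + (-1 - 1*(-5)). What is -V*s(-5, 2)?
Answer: -604/5 ≈ -120.80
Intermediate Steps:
V = -604 (V = -608 + (-1 + 5) = -608 + 4 = -604)
-V*s(-5, 2) = -(-604)/(-5) = -(-604)*(-1)/5 = -1*604/5 = -604/5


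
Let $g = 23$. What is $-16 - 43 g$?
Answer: $-1005$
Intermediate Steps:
$-16 - 43 g = -16 - 989 = -1005$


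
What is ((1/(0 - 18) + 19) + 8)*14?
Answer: 3395/9 ≈ 377.22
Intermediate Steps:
((1/(0 - 18) + 19) + 8)*14 = ((1/(-18) + 19) + 8)*14 = ((-1/18 + 19) + 8)*14 = (341/18 + 8)*14 = (485/18)*14 = 3395/9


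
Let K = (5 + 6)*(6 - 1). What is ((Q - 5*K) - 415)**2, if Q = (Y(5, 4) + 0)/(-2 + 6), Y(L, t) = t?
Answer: 474721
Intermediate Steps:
Q = 1 (Q = (4 + 0)/(-2 + 6) = 4/4 = 4*(1/4) = 1)
K = 55 (K = 11*5 = 55)
((Q - 5*K) - 415)**2 = ((1 - 5*55) - 415)**2 = ((1 - 275) - 415)**2 = (-274 - 415)**2 = (-689)**2 = 474721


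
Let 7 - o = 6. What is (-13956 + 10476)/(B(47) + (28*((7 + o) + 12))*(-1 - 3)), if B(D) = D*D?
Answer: 3480/31 ≈ 112.26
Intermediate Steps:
o = 1 (o = 7 - 1*6 = 7 - 6 = 1)
B(D) = D²
(-13956 + 10476)/(B(47) + (28*((7 + o) + 12))*(-1 - 3)) = (-13956 + 10476)/(47² + (28*((7 + 1) + 12))*(-1 - 3)) = -3480/(2209 + (28*(8 + 12))*(-4)) = -3480/(2209 + (28*20)*(-4)) = -3480/(2209 + 560*(-4)) = -3480/(2209 - 2240) = -3480/(-31) = -3480*(-1/31) = 3480/31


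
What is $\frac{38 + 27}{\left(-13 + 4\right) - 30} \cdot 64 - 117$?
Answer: $- \frac{671}{3} \approx -223.67$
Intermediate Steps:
$\frac{38 + 27}{\left(-13 + 4\right) - 30} \cdot 64 - 117 = \frac{65}{-9 - 30} \cdot 64 - 117 = \frac{65}{-39} \cdot 64 - 117 = 65 \left(- \frac{1}{39}\right) 64 - 117 = \left(- \frac{5}{3}\right) 64 - 117 = - \frac{320}{3} - 117 = - \frac{671}{3}$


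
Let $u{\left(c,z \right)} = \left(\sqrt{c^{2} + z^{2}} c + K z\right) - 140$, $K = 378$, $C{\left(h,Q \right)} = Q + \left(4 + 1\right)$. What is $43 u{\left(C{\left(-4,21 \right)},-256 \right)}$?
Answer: $-4167044 + 2236 \sqrt{16553} \approx -3.8794 \cdot 10^{6}$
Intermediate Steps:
$C{\left(h,Q \right)} = 5 + Q$ ($C{\left(h,Q \right)} = Q + 5 = 5 + Q$)
$u{\left(c,z \right)} = -140 + 378 z + c \sqrt{c^{2} + z^{2}}$ ($u{\left(c,z \right)} = \left(\sqrt{c^{2} + z^{2}} c + 378 z\right) - 140 = \left(c \sqrt{c^{2} + z^{2}} + 378 z\right) - 140 = \left(378 z + c \sqrt{c^{2} + z^{2}}\right) - 140 = -140 + 378 z + c \sqrt{c^{2} + z^{2}}$)
$43 u{\left(C{\left(-4,21 \right)},-256 \right)} = 43 \left(-140 + 378 \left(-256\right) + \left(5 + 21\right) \sqrt{\left(5 + 21\right)^{2} + \left(-256\right)^{2}}\right) = 43 \left(-140 - 96768 + 26 \sqrt{26^{2} + 65536}\right) = 43 \left(-140 - 96768 + 26 \sqrt{676 + 65536}\right) = 43 \left(-140 - 96768 + 26 \sqrt{66212}\right) = 43 \left(-140 - 96768 + 26 \cdot 2 \sqrt{16553}\right) = 43 \left(-140 - 96768 + 52 \sqrt{16553}\right) = 43 \left(-96908 + 52 \sqrt{16553}\right) = -4167044 + 2236 \sqrt{16553}$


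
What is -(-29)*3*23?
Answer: 2001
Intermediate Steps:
-(-29)*3*23 = -29*(-3)*23 = 87*23 = 2001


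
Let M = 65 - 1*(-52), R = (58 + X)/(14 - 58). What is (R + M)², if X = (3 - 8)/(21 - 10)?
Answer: 3135440025/234256 ≈ 13385.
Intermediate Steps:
X = -5/11 ≈ -0.45455
R = -633/484 (R = (58 - 5/11)/(14 - 58) = (633/11)/(-44) = (633/11)*(-1/44) = -633/484 ≈ -1.3079)
M = 117 (M = 65 + 52 = 117)
(R + M)² = (-633/484 + 117)² = (55995/484)² = 3135440025/234256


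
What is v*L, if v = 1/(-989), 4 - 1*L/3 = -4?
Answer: -24/989 ≈ -0.024267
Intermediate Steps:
L = 24 (L = 12 - 3*(-4) = 12 + 12 = 24)
v = -1/989 ≈ -0.0010111
v*L = -1/989*24 = -24/989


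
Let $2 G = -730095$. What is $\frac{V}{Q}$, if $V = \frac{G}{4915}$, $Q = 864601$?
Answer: $- \frac{146019}{1699805566} \approx -8.5903 \cdot 10^{-5}$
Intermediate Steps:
$G = - \frac{730095}{2}$ ($G = \frac{1}{2} \left(-730095\right) = - \frac{730095}{2} \approx -3.6505 \cdot 10^{5}$)
$V = - \frac{146019}{1966}$ ($V = - \frac{730095}{2 \cdot 4915} = \left(- \frac{730095}{2}\right) \frac{1}{4915} = - \frac{146019}{1966} \approx -74.272$)
$\frac{V}{Q} = - \frac{146019}{1966 \cdot 864601} = \left(- \frac{146019}{1966}\right) \frac{1}{864601} = - \frac{146019}{1699805566}$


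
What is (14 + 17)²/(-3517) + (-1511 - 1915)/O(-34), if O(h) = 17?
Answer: -12065579/59789 ≈ -201.80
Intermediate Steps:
(14 + 17)²/(-3517) + (-1511 - 1915)/O(-34) = (14 + 17)²/(-3517) + (-1511 - 1915)/17 = 31²*(-1/3517) - 3426*1/17 = 961*(-1/3517) - 3426/17 = -961/3517 - 3426/17 = -12065579/59789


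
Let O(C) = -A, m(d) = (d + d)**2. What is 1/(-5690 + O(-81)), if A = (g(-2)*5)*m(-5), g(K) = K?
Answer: -1/4690 ≈ -0.00021322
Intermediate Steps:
m(d) = 4*d**2 (m(d) = (2*d)**2 = 4*d**2)
A = -1000 (A = (-2*5)*(4*(-5)**2) = -40*25 = -10*100 = -1000)
O(C) = 1000 (O(C) = -1*(-1000) = 1000)
1/(-5690 + O(-81)) = 1/(-5690 + 1000) = 1/(-4690) = -1/4690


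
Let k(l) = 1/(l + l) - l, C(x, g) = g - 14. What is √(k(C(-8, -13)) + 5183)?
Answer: √1688034/18 ≈ 72.180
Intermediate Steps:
C(x, g) = -14 + g
k(l) = 1/(2*l) - l
√(k(C(-8, -13)) + 5183) = √((1/(2*(-14 - 13)) - (-14 - 13)) + 5183) = √(((½)/(-27) - 1*(-27)) + 5183) = √(((½)*(-1/27) + 27) + 5183) = √((-1/54 + 27) + 5183) = √(1457/54 + 5183) = √(281339/54) = √1688034/18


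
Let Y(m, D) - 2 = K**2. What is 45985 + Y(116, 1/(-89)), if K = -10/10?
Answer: 45988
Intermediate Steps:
K = -1 (K = -10*1/10 = -1)
Y(m, D) = 3 (Y(m, D) = 2 + (-1)**2 = 2 + 1 = 3)
45985 + Y(116, 1/(-89)) = 45985 + 3 = 45988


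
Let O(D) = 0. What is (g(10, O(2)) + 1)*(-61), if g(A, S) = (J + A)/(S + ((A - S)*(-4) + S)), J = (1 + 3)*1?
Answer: -793/20 ≈ -39.650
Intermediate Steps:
J = 4 (J = 4*1 = 4)
g(A, S) = (4 + A)/(-4*A + 6*S) (g(A, S) = (4 + A)/(S + ((A - S)*(-4) + S)) = (4 + A)/(S + ((-4*A + 4*S) + S)) = (4 + A)/(S + (-4*A + 5*S)) = (4 + A)/(-4*A + 6*S))
(g(10, O(2)) + 1)*(-61) = ((-4 - 1*10)/(2*(-3*0 + 2*10)) + 1)*(-61) = ((-4 - 10)/(2*(0 + 20)) + 1)*(-61) = ((½)*(-14)/20 + 1)*(-61) = ((½)*(1/20)*(-14) + 1)*(-61) = (-7/20 + 1)*(-61) = (13/20)*(-61) = -793/20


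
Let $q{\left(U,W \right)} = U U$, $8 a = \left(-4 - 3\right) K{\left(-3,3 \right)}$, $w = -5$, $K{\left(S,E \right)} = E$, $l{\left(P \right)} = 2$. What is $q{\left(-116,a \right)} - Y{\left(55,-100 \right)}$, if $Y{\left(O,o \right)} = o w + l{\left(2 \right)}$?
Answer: $12954$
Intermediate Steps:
$a = - \frac{21}{8}$ ($a = \frac{\left(-4 - 3\right) 3}{8} = \frac{\left(-7\right) 3}{8} = \frac{1}{8} \left(-21\right) = - \frac{21}{8} \approx -2.625$)
$q{\left(U,W \right)} = U^{2}$
$Y{\left(O,o \right)} = 2 - 5 o$ ($Y{\left(O,o \right)} = o \left(-5\right) + 2 = - 5 o + 2 = 2 - 5 o$)
$q{\left(-116,a \right)} - Y{\left(55,-100 \right)} = \left(-116\right)^{2} - \left(2 - -500\right) = 13456 - \left(2 + 500\right) = 13456 - 502 = 12954$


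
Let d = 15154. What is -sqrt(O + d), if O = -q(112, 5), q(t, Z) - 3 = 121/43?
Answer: -2*sqrt(7002249)/43 ≈ -123.08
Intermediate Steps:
q(t, Z) = 250/43 (q(t, Z) = 3 + 121/43 = 250/43)
O = -250/43 (O = -1*250/43 = -250/43 ≈ -5.8139)
-sqrt(O + d) = -sqrt(-250/43 + 15154) = -sqrt(651372/43) = -2*sqrt(7002249)/43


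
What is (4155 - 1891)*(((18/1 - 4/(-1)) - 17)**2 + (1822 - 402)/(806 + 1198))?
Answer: 29160320/501 ≈ 58204.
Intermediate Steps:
(4155 - 1891)*(((18/1 - 4/(-1)) - 17)**2 + (1822 - 402)/(806 + 1198)) = 2264*(((18*1 - 4*(-1)) - 17)**2 + 1420/2004) = 2264*(((18 + 4) - 17)**2 + 1420*(1/2004)) = 2264*((22 - 17)**2 + 355/501) = 2264*(5**2 + 355/501) = 2264*(25 + 355/501) = 2264*(12880/501) = 29160320/501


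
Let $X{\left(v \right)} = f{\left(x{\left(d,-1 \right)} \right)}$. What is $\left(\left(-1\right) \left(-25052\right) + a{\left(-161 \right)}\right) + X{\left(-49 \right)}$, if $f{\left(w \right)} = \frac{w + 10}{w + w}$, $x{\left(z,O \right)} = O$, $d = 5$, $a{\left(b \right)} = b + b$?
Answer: $\frac{49451}{2} \approx 24726.0$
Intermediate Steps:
$a{\left(b \right)} = 2 b$
$f{\left(w \right)} = \frac{10 + w}{2 w}$
$X{\left(v \right)} = - \frac{9}{2}$ ($X{\left(v \right)} = \frac{10 - 1}{2 \left(-1\right)} = \frac{1}{2} \left(-1\right) 9 = - \frac{9}{2}$)
$\left(\left(-1\right) \left(-25052\right) + a{\left(-161 \right)}\right) + X{\left(-49 \right)} = \left(\left(-1\right) \left(-25052\right) + 2 \left(-161\right)\right) - \frac{9}{2} = \left(25052 - 322\right) - \frac{9}{2} = 24730 - \frac{9}{2} = \frac{49451}{2}$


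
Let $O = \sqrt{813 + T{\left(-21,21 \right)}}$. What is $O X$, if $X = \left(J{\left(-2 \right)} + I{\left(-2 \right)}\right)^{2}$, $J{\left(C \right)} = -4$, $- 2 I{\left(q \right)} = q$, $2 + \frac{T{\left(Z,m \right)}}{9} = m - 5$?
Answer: $9 \sqrt{939} \approx 275.79$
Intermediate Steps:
$T{\left(Z,m \right)} = -63 + 9 m$ ($T{\left(Z,m \right)} = -18 + 9 \left(m - 5\right) = -18 + 9 \left(-5 + m\right) = -18 + \left(-45 + 9 m\right) = -63 + 9 m$)
$I{\left(q \right)} = - \frac{q}{2}$
$O = \sqrt{939}$ ($O = \sqrt{813 + \left(-63 + 9 \cdot 21\right)} = \sqrt{813 + \left(-63 + 189\right)} = \sqrt{813 + 126} = \sqrt{939} \approx 30.643$)
$X = 9$ ($X = \left(-4 - -1\right)^{2} = \left(-4 + 1\right)^{2} = \left(-3\right)^{2} = 9$)
$O X = \sqrt{939} \cdot 9 = 9 \sqrt{939}$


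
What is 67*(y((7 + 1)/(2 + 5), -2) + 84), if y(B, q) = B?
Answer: 39932/7 ≈ 5704.6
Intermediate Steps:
67*(y((7 + 1)/(2 + 5), -2) + 84) = 67*((7 + 1)/(2 + 5) + 84) = 67*(8/7 + 84) = 67*(596/7) = 39932/7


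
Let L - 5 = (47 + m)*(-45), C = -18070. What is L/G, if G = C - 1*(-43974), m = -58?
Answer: 125/6476 ≈ 0.019302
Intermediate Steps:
L = 500 (L = 5 + (47 - 58)*(-45) = 5 - 11*(-45) = 5 + 495 = 500)
G = 25904 (G = -18070 - 1*(-43974) = -18070 + 43974 = 25904)
L/G = 500/25904 = 500*(1/25904) = 125/6476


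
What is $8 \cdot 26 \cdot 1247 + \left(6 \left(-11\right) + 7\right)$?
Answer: $259317$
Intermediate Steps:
$8 \cdot 26 \cdot 1247 + \left(6 \left(-11\right) + 7\right) = 208 \cdot 1247 + \left(-66 + 7\right) = 259376 - 59 = 259317$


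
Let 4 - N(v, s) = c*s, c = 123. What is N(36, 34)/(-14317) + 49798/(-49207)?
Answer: -507371120/704496619 ≈ -0.72019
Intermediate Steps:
N(v, s) = 4 - 123*s
N(36, 34)/(-14317) + 49798/(-49207) = (4 - 123*34)/(-14317) + 49798/(-49207) = (4 - 4182)*(-1/14317) + 49798*(-1/49207) = -4178*(-1/14317) - 49798/49207 = 4178/14317 - 49798/49207 = -507371120/704496619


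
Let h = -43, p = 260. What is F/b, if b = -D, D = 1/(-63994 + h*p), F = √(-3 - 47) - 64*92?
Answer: -442624512 + 375870*I*√2 ≈ -4.4262e+8 + 5.3156e+5*I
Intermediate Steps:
F = -5888 + 5*I*√2 (F = √(-50) - 5888 = 5*I*√2 - 5888 = -5888 + 5*I*√2 ≈ -5888.0 + 7.0711*I)
D = -1/75174 (D = 1/(-63994 - 43*260) = 1/(-63994 - 11180) = 1/(-75174) = -1/75174 ≈ -1.3302e-5)
b = 1/75174 (b = -1*(-1/75174) = 1/75174 ≈ 1.3302e-5)
F/b = (-5888 + 5*I*√2)/(1/75174) = (-5888 + 5*I*√2)*75174 = -442624512 + 375870*I*√2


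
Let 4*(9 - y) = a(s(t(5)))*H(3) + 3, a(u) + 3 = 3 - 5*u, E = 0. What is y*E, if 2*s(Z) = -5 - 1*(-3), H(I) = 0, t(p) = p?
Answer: 0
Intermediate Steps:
s(Z) = -1 (s(Z) = (-5 - 1*(-3))/2 = (-5 + 3)/2 = (½)*(-2) = -1)
a(u) = -5*u (a(u) = -3 + (3 - 5*u) = -5*u)
y = 33/4 (y = 9 - (-5*(-1)*0 + 3)/4 = 9 - (5*0 + 3)/4 = 9 - (0 + 3)/4 = 9 - ¼*3 = 9 - ¾ = 33/4 ≈ 8.2500)
y*E = (33/4)*0 = 0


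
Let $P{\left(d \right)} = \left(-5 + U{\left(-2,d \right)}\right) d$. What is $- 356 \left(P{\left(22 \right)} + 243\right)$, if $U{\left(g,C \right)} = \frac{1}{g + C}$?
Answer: $- \frac{238698}{5} \approx -47740.0$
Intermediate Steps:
$U{\left(g,C \right)} = \frac{1}{C + g}$
$P{\left(d \right)} = d \left(-5 + \frac{1}{-2 + d}\right)$ ($P{\left(d \right)} = \left(-5 + \frac{1}{d - 2}\right) d = \left(-5 + \frac{1}{-2 + d}\right) d = d \left(-5 + \frac{1}{-2 + d}\right)$)
$- 356 \left(P{\left(22 \right)} + 243\right) = - 356 \left(\frac{22 \left(11 - 110\right)}{-2 + 22} + 243\right) = - 356 \left(\frac{22 \left(11 - 110\right)}{20} + 243\right) = - 356 \left(22 \cdot \frac{1}{20} \left(-99\right) + 243\right) = - 356 \left(- \frac{1089}{10} + 243\right) = \left(-356\right) \frac{1341}{10} = - \frac{238698}{5}$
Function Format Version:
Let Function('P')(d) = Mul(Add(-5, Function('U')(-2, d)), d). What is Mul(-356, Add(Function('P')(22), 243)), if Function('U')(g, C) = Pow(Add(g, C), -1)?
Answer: Rational(-238698, 5) ≈ -47740.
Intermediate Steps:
Function('U')(g, C) = Pow(Add(C, g), -1)
Function('P')(d) = Mul(d, Add(-5, Pow(Add(-2, d), -1))) (Function('P')(d) = Mul(Add(-5, Pow(Add(d, -2), -1)), d) = Mul(Add(-5, Pow(Add(-2, d), -1)), d) = Mul(d, Add(-5, Pow(Add(-2, d), -1))))
Mul(-356, Add(Function('P')(22), 243)) = Mul(-356, Add(Mul(22, Pow(Add(-2, 22), -1), Add(11, Mul(-5, 22))), 243)) = Mul(-356, Add(Mul(22, Pow(20, -1), Add(11, -110)), 243)) = Mul(-356, Add(Mul(22, Rational(1, 20), -99), 243)) = Mul(-356, Add(Rational(-1089, 10), 243)) = Mul(-356, Rational(1341, 10)) = Rational(-238698, 5)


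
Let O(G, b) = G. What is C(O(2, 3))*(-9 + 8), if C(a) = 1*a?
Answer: -2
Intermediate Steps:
C(a) = a
C(O(2, 3))*(-9 + 8) = 2*(-9 + 8) = 2*(-1) = -2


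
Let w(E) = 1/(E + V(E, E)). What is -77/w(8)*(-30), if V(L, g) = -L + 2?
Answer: 4620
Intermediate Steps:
V(L, g) = 2 - L
w(E) = 1/2 (w(E) = 1/(E + (2 - E)) = 1/2)
-77/w(8)*(-30) = -77/1/2*(-30) = -77*2*(-30) = -154*(-30) = 4620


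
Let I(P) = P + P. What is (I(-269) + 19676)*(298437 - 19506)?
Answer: 5338181478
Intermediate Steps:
I(P) = 2*P
(I(-269) + 19676)*(298437 - 19506) = (2*(-269) + 19676)*(298437 - 19506) = (-538 + 19676)*278931 = 19138*278931 = 5338181478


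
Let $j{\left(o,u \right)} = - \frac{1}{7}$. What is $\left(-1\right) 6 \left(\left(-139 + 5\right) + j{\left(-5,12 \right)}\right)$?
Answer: $\frac{5634}{7} \approx 804.86$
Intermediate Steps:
$j{\left(o,u \right)} = - \frac{1}{7}$ ($j{\left(o,u \right)} = \left(-1\right) \frac{1}{7} = - \frac{1}{7}$)
$\left(-1\right) 6 \left(\left(-139 + 5\right) + j{\left(-5,12 \right)}\right) = \left(-1\right) 6 \left(\left(-139 + 5\right) - \frac{1}{7}\right) = - 6 \left(-134 - \frac{1}{7}\right) = \left(-6\right) \left(- \frac{939}{7}\right) = \frac{5634}{7}$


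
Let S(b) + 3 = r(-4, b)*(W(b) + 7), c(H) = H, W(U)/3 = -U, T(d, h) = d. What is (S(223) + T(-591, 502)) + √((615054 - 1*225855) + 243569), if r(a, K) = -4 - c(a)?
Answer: -594 + 8*√9887 ≈ 201.47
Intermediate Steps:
W(U) = -3*U (W(U) = 3*(-U) = -3*U)
r(a, K) = -4 - a
S(b) = -3 (S(b) = -3 + (-4 - 1*(-4))*(-3*b + 7) = -3 + (-4 + 4)*(7 - 3*b) = -3 + 0*(7 - 3*b) = -3 + 0 = -3)
(S(223) + T(-591, 502)) + √((615054 - 1*225855) + 243569) = (-3 - 591) + √((615054 - 1*225855) + 243569) = -594 + √((615054 - 225855) + 243569) = -594 + √(389199 + 243569) = -594 + √632768 = -594 + 8*√9887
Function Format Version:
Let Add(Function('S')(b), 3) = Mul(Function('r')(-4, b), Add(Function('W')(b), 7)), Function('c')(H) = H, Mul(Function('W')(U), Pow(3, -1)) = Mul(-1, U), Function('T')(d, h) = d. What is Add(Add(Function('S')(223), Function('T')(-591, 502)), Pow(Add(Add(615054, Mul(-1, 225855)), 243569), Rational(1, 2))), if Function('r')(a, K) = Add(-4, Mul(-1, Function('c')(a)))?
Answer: Add(-594, Mul(8, Pow(9887, Rational(1, 2)))) ≈ 201.47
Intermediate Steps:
Function('W')(U) = Mul(-3, U) (Function('W')(U) = Mul(3, Mul(-1, U)) = Mul(-3, U))
Function('r')(a, K) = Add(-4, Mul(-1, a))
Function('S')(b) = -3 (Function('S')(b) = Add(-3, Mul(Add(-4, Mul(-1, -4)), Add(Mul(-3, b), 7))) = Add(-3, Mul(Add(-4, 4), Add(7, Mul(-3, b)))) = Add(-3, Mul(0, Add(7, Mul(-3, b)))) = Add(-3, 0) = -3)
Add(Add(Function('S')(223), Function('T')(-591, 502)), Pow(Add(Add(615054, Mul(-1, 225855)), 243569), Rational(1, 2))) = Add(Add(-3, -591), Pow(Add(Add(615054, Mul(-1, 225855)), 243569), Rational(1, 2))) = Add(-594, Pow(Add(Add(615054, -225855), 243569), Rational(1, 2))) = Add(-594, Pow(Add(389199, 243569), Rational(1, 2))) = Add(-594, Pow(632768, Rational(1, 2))) = Add(-594, Mul(8, Pow(9887, Rational(1, 2))))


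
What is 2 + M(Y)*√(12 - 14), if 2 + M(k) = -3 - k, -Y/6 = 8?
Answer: 2 + 43*I*√2 ≈ 2.0 + 60.811*I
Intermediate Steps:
Y = -48 (Y = -6*8 = -48)
M(k) = -5 - k (M(k) = -2 + (-3 - k) = -5 - k)
2 + M(Y)*√(12 - 14) = 2 + (-5 - 1*(-48))*√(12 - 14) = 2 + (-5 + 48)*√(-2) = 2 + 43*(I*√2) = 2 + 43*I*√2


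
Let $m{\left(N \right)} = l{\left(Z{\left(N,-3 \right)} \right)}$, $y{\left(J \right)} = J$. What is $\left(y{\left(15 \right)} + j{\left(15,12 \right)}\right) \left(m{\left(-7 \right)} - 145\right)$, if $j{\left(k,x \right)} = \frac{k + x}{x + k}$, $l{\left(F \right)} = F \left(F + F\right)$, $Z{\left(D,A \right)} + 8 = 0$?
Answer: $-272$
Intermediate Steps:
$Z{\left(D,A \right)} = -8$ ($Z{\left(D,A \right)} = -8 + 0 = -8$)
$l{\left(F \right)} = 2 F^{2}$ ($l{\left(F \right)} = F 2 F = 2 F^{2}$)
$m{\left(N \right)} = 128$ ($m{\left(N \right)} = 2 \left(-8\right)^{2} = 2 \cdot 64 = 128$)
$j{\left(k,x \right)} = 1$ ($j{\left(k,x \right)} = \frac{k + x}{k + x} = 1$)
$\left(y{\left(15 \right)} + j{\left(15,12 \right)}\right) \left(m{\left(-7 \right)} - 145\right) = \left(15 + 1\right) \left(128 - 145\right) = 16 \left(-17\right) = -272$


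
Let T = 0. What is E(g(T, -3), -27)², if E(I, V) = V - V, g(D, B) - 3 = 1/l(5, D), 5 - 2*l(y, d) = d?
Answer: 0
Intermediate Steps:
l(y, d) = 5/2 - d/2
g(D, B) = 3 + 1/(5/2 - D/2)
E(I, V) = 0
E(g(T, -3), -27)² = 0² = 0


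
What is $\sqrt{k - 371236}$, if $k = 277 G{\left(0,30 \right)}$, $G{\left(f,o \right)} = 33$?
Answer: $i \sqrt{362095} \approx 601.74 i$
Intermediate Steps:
$k = 9141$ ($k = 277 \cdot 33 = 9141$)
$\sqrt{k - 371236} = \sqrt{9141 - 371236} = \sqrt{-362095} = i \sqrt{362095}$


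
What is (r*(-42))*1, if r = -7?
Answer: 294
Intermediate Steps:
(r*(-42))*1 = -7*(-42)*1 = 294*1 = 294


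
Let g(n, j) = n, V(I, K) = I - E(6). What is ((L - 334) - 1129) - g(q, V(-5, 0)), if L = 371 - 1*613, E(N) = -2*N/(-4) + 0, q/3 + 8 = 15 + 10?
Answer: -1756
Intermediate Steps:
q = 51 (q = -24 + 3*(15 + 10) = -24 + 3*25 = -24 + 75 = 51)
E(N) = N/2 (E(N) = -2*N*(-1)/4 + 0 = -(-1)*N/2 + 0 = N/2 + 0 = N/2)
V(I, K) = -3 + I (V(I, K) = I - 6/2 = I - 1*3 = I - 3 = -3 + I)
L = -242 (L = 371 - 613 = -242)
((L - 334) - 1129) - g(q, V(-5, 0)) = ((-242 - 334) - 1129) - 1*51 = (-576 - 1129) - 51 = -1705 - 51 = -1756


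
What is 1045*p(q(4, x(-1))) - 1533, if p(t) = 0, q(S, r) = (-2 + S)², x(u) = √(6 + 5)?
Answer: -1533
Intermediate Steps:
x(u) = √11
1045*p(q(4, x(-1))) - 1533 = 1045*0 - 1533 = 0 - 1533 = -1533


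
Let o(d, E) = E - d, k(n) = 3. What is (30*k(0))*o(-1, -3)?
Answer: -180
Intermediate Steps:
(30*k(0))*o(-1, -3) = (30*3)*(-3 - 1*(-1)) = 90*(-3 + 1) = 90*(-2) = -180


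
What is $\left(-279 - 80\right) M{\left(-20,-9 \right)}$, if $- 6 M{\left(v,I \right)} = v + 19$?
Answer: $- \frac{359}{6} \approx -59.833$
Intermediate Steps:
$M{\left(v,I \right)} = - \frac{19}{6} - \frac{v}{6}$ ($M{\left(v,I \right)} = - \frac{v + 19}{6} = - \frac{19 + v}{6} = - \frac{19}{6} - \frac{v}{6}$)
$\left(-279 - 80\right) M{\left(-20,-9 \right)} = \left(-279 - 80\right) \left(- \frac{19}{6} - - \frac{10}{3}\right) = - 359 \left(- \frac{19}{6} + \frac{10}{3}\right) = \left(-359\right) \frac{1}{6} = - \frac{359}{6}$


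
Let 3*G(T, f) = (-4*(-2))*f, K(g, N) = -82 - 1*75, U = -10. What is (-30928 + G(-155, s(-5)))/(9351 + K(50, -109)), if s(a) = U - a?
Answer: -46412/13791 ≈ -3.3654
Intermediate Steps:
K(g, N) = -157 (K(g, N) = -82 - 75 = -157)
s(a) = -10 - a
G(T, f) = 8*f/3 (G(T, f) = ((-4*(-2))*f)/3 = (8*f)/3 = 8*f/3)
(-30928 + G(-155, s(-5)))/(9351 + K(50, -109)) = (-30928 + 8*(-10 - 1*(-5))/3)/(9351 - 157) = (-30928 + 8*(-10 + 5)/3)/9194 = (-30928 + (8/3)*(-5))*(1/9194) = (-30928 - 40/3)*(1/9194) = -92824/3*1/9194 = -46412/13791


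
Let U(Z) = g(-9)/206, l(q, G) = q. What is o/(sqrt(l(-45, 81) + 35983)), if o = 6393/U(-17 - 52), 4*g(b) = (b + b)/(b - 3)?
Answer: 1755944*sqrt(35938)/17969 ≈ 18525.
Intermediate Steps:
g(b) = b/(2*(-3 + b)) (g(b) = ((b + b)/(b - 3))/4 = ((2*b)/(-3 + b))/4 = (2*b/(-3 + b))/4 = b/(2*(-3 + b)))
U(Z) = 3/1648 (U(Z) = ((1/2)*(-9)/(-3 - 9))/206 = ((1/2)*(-9)/(-12))*(1/206) = ((1/2)*(-9)*(-1/12))*(1/206) = (3/8)*(1/206) = 3/1648)
o = 3511888 (o = 6393/(3/1648) = 6393*(1648/3) = 3511888)
o/(sqrt(l(-45, 81) + 35983)) = 3511888/(sqrt(-45 + 35983)) = 3511888/(sqrt(35938)) = 3511888*(sqrt(35938)/35938) = 1755944*sqrt(35938)/17969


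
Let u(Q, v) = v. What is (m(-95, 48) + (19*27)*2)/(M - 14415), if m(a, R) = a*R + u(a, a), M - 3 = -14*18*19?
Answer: 3629/19200 ≈ 0.18901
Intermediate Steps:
M = -4785 (M = 3 - 14*18*19 = 3 - 252*19 = 3 - 4788 = -4785)
m(a, R) = a + R*a (m(a, R) = a*R + a = R*a + a = a + R*a)
(m(-95, 48) + (19*27)*2)/(M - 14415) = (-95*(1 + 48) + (19*27)*2)/(-4785 - 14415) = (-95*49 + 513*2)/(-19200) = (-4655 + 1026)*(-1/19200) = -3629*(-1/19200) = 3629/19200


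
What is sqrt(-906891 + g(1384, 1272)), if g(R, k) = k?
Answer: I*sqrt(905619) ≈ 951.64*I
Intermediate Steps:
sqrt(-906891 + g(1384, 1272)) = sqrt(-906891 + 1272) = sqrt(-905619) = I*sqrt(905619)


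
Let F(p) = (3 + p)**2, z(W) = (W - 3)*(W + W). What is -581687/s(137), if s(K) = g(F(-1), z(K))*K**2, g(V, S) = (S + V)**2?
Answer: -581687/25307338809600 ≈ -2.2985e-8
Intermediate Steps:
z(W) = 2*W*(-3 + W) (z(W) = (-3 + W)*(2*W) = 2*W*(-3 + W))
s(K) = K**2*(4 + 2*K*(-3 + K))**2 (s(K) = (2*K*(-3 + K) + (3 - 1)**2)**2*K**2 = (2*K*(-3 + K) + 2**2)**2*K**2 = (2*K*(-3 + K) + 4)**2*K**2 = (4 + 2*K*(-3 + K))**2*K**2 = K**2*(4 + 2*K*(-3 + K))**2)
-581687/s(137) = -581687*1/(75076*(2 + 137*(-3 + 137))**2) = -581687*1/(75076*(2 + 137*134)**2) = -581687*1/(75076*(2 + 18358)**2) = -581687/(4*18769*18360**2) = -581687/(4*18769*337089600) = -581687/25307338809600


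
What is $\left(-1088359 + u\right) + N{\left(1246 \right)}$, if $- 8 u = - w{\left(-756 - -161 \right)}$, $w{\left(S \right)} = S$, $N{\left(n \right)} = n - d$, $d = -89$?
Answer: $- \frac{8696787}{8} \approx -1.0871 \cdot 10^{6}$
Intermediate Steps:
$N{\left(n \right)} = 89 + n$ ($N{\left(n \right)} = n - -89 = n + 89 = 89 + n$)
$u = - \frac{595}{8}$ ($u = - \frac{\left(-1\right) \left(-756 - -161\right)}{8} = - \frac{\left(-1\right) \left(-756 + 161\right)}{8} = - \frac{\left(-1\right) \left(-595\right)}{8} = \left(- \frac{1}{8}\right) 595 = - \frac{595}{8} \approx -74.375$)
$\left(-1088359 + u\right) + N{\left(1246 \right)} = \left(-1088359 - \frac{595}{8}\right) + \left(89 + 1246\right) = - \frac{8707467}{8} + 1335 = - \frac{8696787}{8}$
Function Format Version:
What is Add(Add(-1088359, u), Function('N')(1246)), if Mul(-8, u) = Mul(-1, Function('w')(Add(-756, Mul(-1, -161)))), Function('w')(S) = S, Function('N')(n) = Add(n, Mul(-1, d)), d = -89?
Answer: Rational(-8696787, 8) ≈ -1.0871e+6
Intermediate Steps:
Function('N')(n) = Add(89, n) (Function('N')(n) = Add(n, Mul(-1, -89)) = Add(n, 89) = Add(89, n))
u = Rational(-595, 8) (u = Mul(Rational(-1, 8), Mul(-1, Add(-756, Mul(-1, -161)))) = Mul(Rational(-1, 8), Mul(-1, Add(-756, 161))) = Mul(Rational(-1, 8), Mul(-1, -595)) = Mul(Rational(-1, 8), 595) = Rational(-595, 8) ≈ -74.375)
Add(Add(-1088359, u), Function('N')(1246)) = Add(Add(-1088359, Rational(-595, 8)), Add(89, 1246)) = Add(Rational(-8707467, 8), 1335) = Rational(-8696787, 8)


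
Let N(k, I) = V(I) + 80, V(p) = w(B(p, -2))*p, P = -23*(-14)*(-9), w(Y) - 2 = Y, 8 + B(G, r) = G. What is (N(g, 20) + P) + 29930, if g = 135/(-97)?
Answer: 27392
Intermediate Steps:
B(G, r) = -8 + G
w(Y) = 2 + Y
P = -2898 (P = 322*(-9) = -2898)
V(p) = p*(-6 + p) (V(p) = (2 + (-8 + p))*p = (-6 + p)*p = p*(-6 + p))
g = -135/97 (g = 135*(-1/97) = -135/97 ≈ -1.3918)
N(k, I) = 80 + I*(-6 + I) (N(k, I) = I*(-6 + I) + 80 = 80 + I*(-6 + I))
(N(g, 20) + P) + 29930 = ((80 + 20*(-6 + 20)) - 2898) + 29930 = ((80 + 20*14) - 2898) + 29930 = ((80 + 280) - 2898) + 29930 = (360 - 2898) + 29930 = -2538 + 29930 = 27392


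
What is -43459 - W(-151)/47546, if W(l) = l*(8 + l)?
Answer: -2066323207/47546 ≈ -43459.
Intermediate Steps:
-43459 - W(-151)/47546 = -43459 - (-151*(8 - 151))/47546 = -43459 - (-151*(-143))/47546 = -43459 - 21593/47546 = -2066323207/47546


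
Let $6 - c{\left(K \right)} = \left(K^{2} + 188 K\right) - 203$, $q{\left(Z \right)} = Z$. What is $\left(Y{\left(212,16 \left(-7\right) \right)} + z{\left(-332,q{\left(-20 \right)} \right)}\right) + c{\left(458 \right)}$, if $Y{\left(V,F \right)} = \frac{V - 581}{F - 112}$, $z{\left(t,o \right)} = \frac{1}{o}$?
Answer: $- \frac{331136291}{1120} \approx -2.9566 \cdot 10^{5}$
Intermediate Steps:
$c{\left(K \right)} = 209 - K^{2} - 188 K$ ($c{\left(K \right)} = 6 - \left(\left(K^{2} + 188 K\right) - 203\right) = 6 - \left(-203 + K^{2} + 188 K\right) = 209 - K^{2} - 188 K$)
$Y{\left(V,F \right)} = \frac{-581 + V}{-112 + F}$
$\left(Y{\left(212,16 \left(-7\right) \right)} + z{\left(-332,q{\left(-20 \right)} \right)}\right) + c{\left(458 \right)} = \left(\frac{-581 + 212}{-112 + 16 \left(-7\right)} + \frac{1}{-20}\right) - 295659 = \left(\frac{1}{-112 - 112} \left(-369\right) - \frac{1}{20}\right) - 295659 = \left(\frac{1}{-224} \left(-369\right) - \frac{1}{20}\right) - 295659 = \left(\left(- \frac{1}{224}\right) \left(-369\right) - \frac{1}{20}\right) - 295659 = \left(\frac{369}{224} - \frac{1}{20}\right) - 295659 = \frac{1789}{1120} - 295659 = - \frac{331136291}{1120}$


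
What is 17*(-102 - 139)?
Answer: -4097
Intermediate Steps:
17*(-102 - 139) = 17*(-241) = -4097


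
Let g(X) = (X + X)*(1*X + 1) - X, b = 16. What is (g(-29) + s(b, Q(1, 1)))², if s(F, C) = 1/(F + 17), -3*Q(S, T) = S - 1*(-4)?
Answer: 2975702500/1089 ≈ 2.7325e+6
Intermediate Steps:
Q(S, T) = -4/3 - S/3 (Q(S, T) = -(S - 1*(-4))/3 = -(S + 4)/3 = -(4 + S)/3 = -4/3 - S/3)
g(X) = -X + 2*X*(1 + X) (g(X) = (2*X)*(X + 1) - X = (2*X)*(1 + X) - X = 2*X*(1 + X) - X = -X + 2*X*(1 + X))
s(F, C) = 1/(17 + F)
(g(-29) + s(b, Q(1, 1)))² = (-29*(1 + 2*(-29)) + 1/(17 + 16))² = (-29*(1 - 58) + 1/33)² = (-29*(-57) + 1/33)² = (1653 + 1/33)² = (54550/33)² = 2975702500/1089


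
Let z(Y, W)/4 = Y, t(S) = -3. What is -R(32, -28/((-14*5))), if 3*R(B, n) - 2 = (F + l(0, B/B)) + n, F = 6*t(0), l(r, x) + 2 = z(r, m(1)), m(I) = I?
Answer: 88/15 ≈ 5.8667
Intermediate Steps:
z(Y, W) = 4*Y
l(r, x) = -2 + 4*r
F = -18 (F = 6*(-3) = -18)
R(B, n) = -6 + n/3 (R(B, n) = ⅔ + ((-18 + (-2 + 4*0)) + n)/3 = ⅔ + ((-18 + (-2 + 0)) + n)/3 = ⅔ + ((-18 - 2) + n)/3 = ⅔ + (-20 + n)/3 = ⅔ + (-20/3 + n/3) = -6 + n/3)
-R(32, -28/((-14*5))) = -(-6 + (-28/((-14*5)))/3) = -(-6 + (-28/(-70))/3) = -(-6 + (-28*(-1/70))/3) = -(-6 + (⅓)*(⅖)) = -(-6 + 2/15) = -1*(-88/15) = 88/15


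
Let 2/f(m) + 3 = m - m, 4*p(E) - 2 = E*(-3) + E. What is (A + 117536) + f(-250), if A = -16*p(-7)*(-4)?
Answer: 353374/3 ≈ 1.1779e+5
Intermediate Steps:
p(E) = ½ - E/2 (p(E) = ½ + (E*(-3) + E)/4 = ½ + (-3*E + E)/4 = ½ + (-2*E)/4 = ½ - E/2)
f(m) = -⅔ (f(m) = 2/(-3 + (m - m)) = 2/(-3 + 0) = 2/(-3) = 2*(-⅓) = -⅔)
A = 256 (A = -16*(½ - ½*(-7))*(-4) = -16*(½ + 7/2)*(-4) = -16*4*(-4) = -64*(-4) = 256)
(A + 117536) + f(-250) = (256 + 117536) - ⅔ = 117792 - ⅔ = 353374/3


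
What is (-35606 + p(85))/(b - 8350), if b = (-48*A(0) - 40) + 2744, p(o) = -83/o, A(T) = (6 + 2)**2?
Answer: 3026593/741030 ≈ 4.0843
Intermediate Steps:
A(T) = 64 (A(T) = 8**2 = 64)
b = -368 (b = (-48*64 - 40) + 2744 = (-3072 - 40) + 2744 = -3112 + 2744 = -368)
(-35606 + p(85))/(b - 8350) = (-35606 - 83/85)/(-368 - 8350) = (-35606 - 83*1/85)/(-8718) = (-35606 - 83/85)*(-1/8718) = -3026593/85*(-1/8718) = 3026593/741030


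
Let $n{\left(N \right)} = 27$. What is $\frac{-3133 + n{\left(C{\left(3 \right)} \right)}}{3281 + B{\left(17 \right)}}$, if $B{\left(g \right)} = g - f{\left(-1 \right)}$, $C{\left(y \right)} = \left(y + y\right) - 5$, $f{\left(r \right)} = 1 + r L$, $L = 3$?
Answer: $- \frac{1553}{1650} \approx -0.94121$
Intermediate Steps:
$f{\left(r \right)} = 1 + 3 r$ ($f{\left(r \right)} = 1 + r 3 = 1 + 3 r$)
$C{\left(y \right)} = -5 + 2 y$ ($C{\left(y \right)} = 2 y - 5 = -5 + 2 y$)
$B{\left(g \right)} = 2 + g$ ($B{\left(g \right)} = g - \left(1 + 3 \left(-1\right)\right) = g - \left(1 - 3\right) = g - -2 = g + 2 = 2 + g$)
$\frac{-3133 + n{\left(C{\left(3 \right)} \right)}}{3281 + B{\left(17 \right)}} = \frac{-3133 + 27}{3281 + \left(2 + 17\right)} = - \frac{3106}{3281 + 19} = - \frac{3106}{3300} = \left(-3106\right) \frac{1}{3300} = - \frac{1553}{1650}$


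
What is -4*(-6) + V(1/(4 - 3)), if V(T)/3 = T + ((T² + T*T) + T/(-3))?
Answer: 32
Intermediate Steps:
V(T) = 2*T + 6*T² (V(T) = 3*(T + ((T² + T*T) + T/(-3))) = 3*(T + ((T² + T²) + T*(-⅓))) = 3*(T + (2*T² - T/3)) = 3*(2*T² + 2*T/3) = 2*T + 6*T²)
-4*(-6) + V(1/(4 - 3)) = -4*(-6) + 2*(1 + 3/(4 - 3))/(4 - 3) = 24 + 2*(1 + 3/1)/1 = 24 + 2*1*(1 + 3*1) = 24 + 2*1*(1 + 3) = 24 + 2*1*4 = 24 + 8 = 32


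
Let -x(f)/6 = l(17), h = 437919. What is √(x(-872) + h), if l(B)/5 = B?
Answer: 3*√48601 ≈ 661.37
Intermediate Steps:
l(B) = 5*B
x(f) = -510 (x(f) = -30*17 = -6*85 = -510)
√(x(-872) + h) = √(-510 + 437919) = √437409 = 3*√48601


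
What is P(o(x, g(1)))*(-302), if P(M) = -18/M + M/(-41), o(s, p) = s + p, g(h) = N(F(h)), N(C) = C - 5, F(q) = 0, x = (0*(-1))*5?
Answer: -230426/205 ≈ -1124.0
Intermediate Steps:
x = 0 (x = 0*5 = 0)
N(C) = -5 + C
g(h) = -5 (g(h) = -5 + 0 = -5)
o(s, p) = p + s
P(M) = -18/M - M/41 (P(M) = -18/M + M*(-1/41) = -18/M - M/41)
P(o(x, g(1)))*(-302) = (-18/(-5 + 0) - (-5 + 0)/41)*(-302) = (-18/(-5) - 1/41*(-5))*(-302) = (-18*(-⅕) + 5/41)*(-302) = (18/5 + 5/41)*(-302) = (763/205)*(-302) = -230426/205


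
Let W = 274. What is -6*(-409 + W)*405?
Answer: 328050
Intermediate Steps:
-6*(-409 + W)*405 = -6*(-409 + 274)*405 = -(-810)*405 = -6*(-54675) = 328050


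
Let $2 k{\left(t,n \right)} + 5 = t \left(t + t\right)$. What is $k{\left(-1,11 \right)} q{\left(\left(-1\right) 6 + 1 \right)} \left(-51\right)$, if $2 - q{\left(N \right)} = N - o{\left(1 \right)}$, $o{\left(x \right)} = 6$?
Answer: $\frac{1989}{2} \approx 994.5$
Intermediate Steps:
$k{\left(t,n \right)} = - \frac{5}{2} + t^{2}$ ($k{\left(t,n \right)} = - \frac{5}{2} + \frac{t \left(t + t\right)}{2} = - \frac{5}{2} + \frac{t 2 t}{2} = - \frac{5}{2} + \frac{2 t^{2}}{2} = - \frac{5}{2} + t^{2}$)
$q{\left(N \right)} = 8 - N$ ($q{\left(N \right)} = 2 - \left(N - 6\right) = 2 - \left(-6 + N\right) = 8 - N$)
$k{\left(-1,11 \right)} q{\left(\left(-1\right) 6 + 1 \right)} \left(-51\right) = \left(- \frac{5}{2} + \left(-1\right)^{2}\right) \left(8 - \left(\left(-1\right) 6 + 1\right)\right) \left(-51\right) = \left(- \frac{5}{2} + 1\right) \left(8 - \left(-6 + 1\right)\right) \left(-51\right) = - \frac{3 \left(8 - -5\right)}{2} \left(-51\right) = - \frac{3 \left(8 + 5\right)}{2} \left(-51\right) = \left(- \frac{3}{2}\right) 13 \left(-51\right) = \left(- \frac{39}{2}\right) \left(-51\right) = \frac{1989}{2}$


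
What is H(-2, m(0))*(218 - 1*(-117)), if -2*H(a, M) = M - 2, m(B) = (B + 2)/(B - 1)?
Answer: 670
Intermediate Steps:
m(B) = (2 + B)/(-1 + B)
H(a, M) = 1 - M/2 (H(a, M) = -(M - 2)/2 = -(-2 + M)/2 = 1 - M/2)
H(-2, m(0))*(218 - 1*(-117)) = (1 - (2 + 0)/(2*(-1 + 0)))*(218 - 1*(-117)) = (1 - 2/(2*(-1)))*(218 + 117) = (1 - (-1)*2/2)*335 = (1 - ½*(-2))*335 = (1 + 1)*335 = 2*335 = 670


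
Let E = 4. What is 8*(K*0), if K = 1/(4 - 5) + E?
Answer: 0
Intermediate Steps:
K = 3 (K = 1/(4 - 5) + 4 = 1/(-1) + 4 = -1 + 4 = 3)
8*(K*0) = 8*(3*0) = 8*0 = 0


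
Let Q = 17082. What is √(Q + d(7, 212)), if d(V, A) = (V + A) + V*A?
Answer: 17*√65 ≈ 137.06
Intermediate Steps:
d(V, A) = A + V + A*V (d(V, A) = (A + V) + A*V = A + V + A*V)
√(Q + d(7, 212)) = √(17082 + (212 + 7 + 212*7)) = √(17082 + (212 + 7 + 1484)) = √(17082 + 1703) = √18785 = 17*√65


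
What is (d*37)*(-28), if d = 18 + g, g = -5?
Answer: -13468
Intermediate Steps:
d = 13 (d = 18 - 5 = 13)
(d*37)*(-28) = (13*37)*(-28) = 481*(-28) = -13468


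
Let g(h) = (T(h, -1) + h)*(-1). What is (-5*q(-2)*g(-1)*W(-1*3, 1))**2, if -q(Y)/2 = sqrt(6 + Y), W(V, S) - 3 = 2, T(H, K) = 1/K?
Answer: 40000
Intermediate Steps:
T(H, K) = 1/K
W(V, S) = 5 (W(V, S) = 3 + 2 = 5)
g(h) = 1 - h (g(h) = (1/(-1) + h)*(-1) = (-1 + h)*(-1) = 1 - h)
q(Y) = -2*sqrt(6 + Y)
(-5*q(-2)*g(-1)*W(-1*3, 1))**2 = (-5*(-2*sqrt(6 - 2))*(1 - 1*(-1))*5)**2 = (-5*(-2*sqrt(4))*(1 + 1)*5)**2 = (-5*-2*2*2*5)**2 = (-5*(-4*2)*5)**2 = (-(-40)*5)**2 = (-5*(-40))**2 = 200**2 = 40000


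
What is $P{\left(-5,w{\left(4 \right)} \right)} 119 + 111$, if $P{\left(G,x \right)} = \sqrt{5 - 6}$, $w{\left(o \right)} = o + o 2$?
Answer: $111 + 119 i \approx 111.0 + 119.0 i$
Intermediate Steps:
$w{\left(o \right)} = 3 o$ ($w{\left(o \right)} = o + 2 o = 3 o$)
$P{\left(G,x \right)} = i$ ($P{\left(G,x \right)} = \sqrt{-1} = i$)
$P{\left(-5,w{\left(4 \right)} \right)} 119 + 111 = i 119 + 111 = 119 i + 111 = 111 + 119 i$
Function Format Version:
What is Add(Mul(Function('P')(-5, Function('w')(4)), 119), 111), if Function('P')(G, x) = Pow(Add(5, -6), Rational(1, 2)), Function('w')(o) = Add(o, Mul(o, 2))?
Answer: Add(111, Mul(119, I)) ≈ Add(111.00, Mul(119.00, I))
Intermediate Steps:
Function('w')(o) = Mul(3, o) (Function('w')(o) = Add(o, Mul(2, o)) = Mul(3, o))
Function('P')(G, x) = I (Function('P')(G, x) = Pow(-1, Rational(1, 2)) = I)
Add(Mul(Function('P')(-5, Function('w')(4)), 119), 111) = Add(Mul(I, 119), 111) = Add(Mul(119, I), 111) = Add(111, Mul(119, I))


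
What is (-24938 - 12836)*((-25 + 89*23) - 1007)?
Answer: -38340610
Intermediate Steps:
(-24938 - 12836)*((-25 + 89*23) - 1007) = -37774*((-25 + 2047) - 1007) = -37774*(2022 - 1007) = -37774*1015 = -38340610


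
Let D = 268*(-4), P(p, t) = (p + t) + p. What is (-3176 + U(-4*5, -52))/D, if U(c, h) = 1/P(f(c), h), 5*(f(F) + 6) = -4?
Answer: 1041733/351616 ≈ 2.9627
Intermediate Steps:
f(F) = -34/5 (f(F) = -6 + (⅕)*(-4) = -6 - ⅘ = -34/5)
P(p, t) = t + 2*p
U(c, h) = 1/(-68/5 + h) (U(c, h) = 1/(h + 2*(-34/5)) = 1/(h - 68/5) = 1/(-68/5 + h))
D = -1072
(-3176 + U(-4*5, -52))/D = (-3176 + 5/(-68 + 5*(-52)))/(-1072) = (-3176 + 5/(-68 - 260))*(-1/1072) = (-3176 + 5/(-328))*(-1/1072) = (-3176 + 5*(-1/328))*(-1/1072) = (-3176 - 5/328)*(-1/1072) = -1041733/328*(-1/1072) = 1041733/351616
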